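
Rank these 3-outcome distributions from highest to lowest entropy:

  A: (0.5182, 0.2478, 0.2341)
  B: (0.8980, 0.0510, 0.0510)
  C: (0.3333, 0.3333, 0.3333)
C > A > B

Key insight: Entropy is maximized by uniform distributions and minimized by concentrated distributions.

- Uniform distributions have maximum entropy log₂(3) = 1.5850 bits
- The more "peaked" or concentrated a distribution, the lower its entropy

Entropies:
  H(A) = 1.4806 bits
  H(B) = 0.5773 bits
  H(C) = 1.5850 bits

Ranking: C > A > B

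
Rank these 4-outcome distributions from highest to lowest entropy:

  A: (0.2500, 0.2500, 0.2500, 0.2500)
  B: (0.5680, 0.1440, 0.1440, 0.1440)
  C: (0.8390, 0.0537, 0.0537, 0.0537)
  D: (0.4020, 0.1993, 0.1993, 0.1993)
A > D > B > C

Key insight: Entropy is maximized by uniform distributions and minimized by concentrated distributions.

Entropies:
  H(A) = 2.0000 bits
  H(B) = 1.6713 bits
  H(C) = 0.8919 bits
  H(D) = 1.9199 bits

Ranking: A > D > B > C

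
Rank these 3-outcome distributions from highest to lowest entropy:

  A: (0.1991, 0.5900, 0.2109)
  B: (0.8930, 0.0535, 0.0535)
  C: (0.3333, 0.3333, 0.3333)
C > A > B

Key insight: Entropy is maximized by uniform distributions and minimized by concentrated distributions.

- Uniform distributions have maximum entropy log₂(3) = 1.5850 bits
- The more "peaked" or concentrated a distribution, the lower its entropy

Entropies:
  H(A) = 1.3862 bits
  H(B) = 0.5978 bits
  H(C) = 1.5850 bits

Ranking: C > A > B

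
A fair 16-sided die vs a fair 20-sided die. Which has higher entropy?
20-sided die

Both are uniform distributions; for uniform over n outcomes, H = log₂(n). H(16-sided) = log₂(16) = 4.000 bits and H(20-sided) = log₂(20) = 4.322 bits. More outcomes in a uniform distribution means higher entropy.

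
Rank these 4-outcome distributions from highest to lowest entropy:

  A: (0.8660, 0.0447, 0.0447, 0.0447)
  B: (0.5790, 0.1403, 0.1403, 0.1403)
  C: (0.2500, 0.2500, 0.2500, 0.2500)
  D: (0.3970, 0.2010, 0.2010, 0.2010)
C > D > B > A

Key insight: Entropy is maximized by uniform distributions and minimized by concentrated distributions.

Entropies:
  H(A) = 0.7807 bits
  H(B) = 1.6492 bits
  H(C) = 2.0000 bits
  H(D) = 1.9249 bits

Ranking: C > D > B > A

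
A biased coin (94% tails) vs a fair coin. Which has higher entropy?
Fair coin

The fair coin is uniform (p=0.5), maximizing binary entropy at 1 bit. The biased coin has H(0.94) ≈ 0.327 bits — its outcome is more predictable, so its entropy is lower.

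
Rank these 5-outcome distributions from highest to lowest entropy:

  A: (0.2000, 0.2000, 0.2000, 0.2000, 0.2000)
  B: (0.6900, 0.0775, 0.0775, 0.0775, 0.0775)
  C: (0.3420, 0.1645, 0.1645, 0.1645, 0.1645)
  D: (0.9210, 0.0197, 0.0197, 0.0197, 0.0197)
A > C > B > D

Key insight: Entropy is maximized by uniform distributions and minimized by concentrated distributions.

Entropies:
  H(A) = 2.3219 bits
  H(B) = 1.5132 bits
  H(C) = 2.2427 bits
  H(D) = 0.5566 bits

Ranking: A > C > B > D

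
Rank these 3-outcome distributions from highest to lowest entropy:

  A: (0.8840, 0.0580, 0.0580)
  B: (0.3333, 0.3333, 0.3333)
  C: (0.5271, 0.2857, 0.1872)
B > C > A

Key insight: Entropy is maximized by uniform distributions and minimized by concentrated distributions.

- Uniform distributions have maximum entropy log₂(3) = 1.5850 bits
- The more "peaked" or concentrated a distribution, the lower its entropy

Entropies:
  H(A) = 0.6338 bits
  H(B) = 1.5850 bits
  H(C) = 1.4559 bits

Ranking: B > C > A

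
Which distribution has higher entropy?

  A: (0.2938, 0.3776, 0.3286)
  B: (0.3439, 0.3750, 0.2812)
A

Both distributions are close to uniform, making this a harder comparison.

H(A) = 1.5773 bits
H(B) = 1.5749 bits

The distribution closer to uniform has higher entropy.
Answer: A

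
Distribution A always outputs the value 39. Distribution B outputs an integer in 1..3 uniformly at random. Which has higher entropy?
B

A is deterministic, so H(A) = 0. B is uniform over 3 outcomes, so H(B) = log₂(3) = 1.585 bits. Any distribution with genuine randomness has higher entropy than a deterministic one.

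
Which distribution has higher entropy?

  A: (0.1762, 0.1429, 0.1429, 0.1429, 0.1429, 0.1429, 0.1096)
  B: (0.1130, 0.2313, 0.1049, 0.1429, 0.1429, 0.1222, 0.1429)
A

Both distributions are close to uniform, making this a harder comparison.

H(A) = 2.7961 bits
H(B) = 2.7590 bits

The distribution closer to uniform has higher entropy.
Answer: A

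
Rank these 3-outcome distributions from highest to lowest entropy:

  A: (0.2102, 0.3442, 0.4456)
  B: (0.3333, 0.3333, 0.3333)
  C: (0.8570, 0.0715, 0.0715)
B > A > C

Key insight: Entropy is maximized by uniform distributions and minimized by concentrated distributions.

- Uniform distributions have maximum entropy log₂(3) = 1.5850 bits
- The more "peaked" or concentrated a distribution, the lower its entropy

Entropies:
  H(A) = 1.5222 bits
  H(B) = 1.5850 bits
  H(C) = 0.7350 bits

Ranking: B > A > C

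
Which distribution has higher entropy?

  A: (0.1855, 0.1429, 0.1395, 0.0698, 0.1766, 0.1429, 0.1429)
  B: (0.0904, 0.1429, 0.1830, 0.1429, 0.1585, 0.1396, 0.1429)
B

Both distributions are close to uniform, making this a harder comparison.

H(A) = 2.7603 bits
H(B) = 2.7826 bits

The distribution closer to uniform has higher entropy.
Answer: B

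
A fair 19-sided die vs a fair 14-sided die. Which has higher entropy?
19-sided die

Both are uniform distributions; for uniform over n outcomes, H = log₂(n). H(19-sided) = log₂(19) = 4.248 bits and H(14-sided) = log₂(14) = 3.807 bits. More outcomes in a uniform distribution means higher entropy.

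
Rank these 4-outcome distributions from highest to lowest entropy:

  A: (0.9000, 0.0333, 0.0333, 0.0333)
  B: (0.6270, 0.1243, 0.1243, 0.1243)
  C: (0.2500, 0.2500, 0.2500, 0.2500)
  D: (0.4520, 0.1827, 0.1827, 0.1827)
C > D > B > A

Key insight: Entropy is maximized by uniform distributions and minimized by concentrated distributions.

Entropies:
  H(A) = 0.6275 bits
  H(B) = 1.5441 bits
  H(C) = 2.0000 bits
  H(D) = 1.8619 bits

Ranking: C > D > B > A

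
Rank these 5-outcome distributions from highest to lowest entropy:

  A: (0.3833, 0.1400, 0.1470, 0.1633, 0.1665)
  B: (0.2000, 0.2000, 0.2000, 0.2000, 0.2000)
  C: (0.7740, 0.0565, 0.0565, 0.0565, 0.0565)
B > A > C

Key insight: Entropy is maximized by uniform distributions and minimized by concentrated distributions.

- Uniform distributions have maximum entropy log₂(5) = 2.3219 bits
- The more "peaked" or concentrated a distribution, the lower its entropy

Entropies:
  H(A) = 2.1915 bits
  H(B) = 2.3219 bits
  H(C) = 1.2230 bits

Ranking: B > A > C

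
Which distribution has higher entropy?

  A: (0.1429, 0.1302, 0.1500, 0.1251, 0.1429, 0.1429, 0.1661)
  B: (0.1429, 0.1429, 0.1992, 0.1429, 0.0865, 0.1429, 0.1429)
A

Both distributions are close to uniform, making this a harder comparison.

H(A) = 2.8020 bits
H(B) = 2.7744 bits

The distribution closer to uniform has higher entropy.
Answer: A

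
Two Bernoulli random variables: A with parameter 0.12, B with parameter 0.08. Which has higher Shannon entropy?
A

For binary distributions, entropy is maximized at p=0.5 and decreases as p moves toward 0 or 1.

H(A) = H(0.12) = 0.5294 bits
H(B) = H(0.08) = 0.4022 bits

Distribution A (p=0.12) is closer to uniform (p=0.5), so it has higher entropy.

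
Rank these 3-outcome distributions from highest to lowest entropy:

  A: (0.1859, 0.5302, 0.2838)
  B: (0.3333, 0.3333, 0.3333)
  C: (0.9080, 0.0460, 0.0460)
B > A > C

Key insight: Entropy is maximized by uniform distributions and minimized by concentrated distributions.

- Uniform distributions have maximum entropy log₂(3) = 1.5850 bits
- The more "peaked" or concentrated a distribution, the lower its entropy

Entropies:
  H(A) = 1.4523 bits
  H(B) = 1.5850 bits
  H(C) = 0.5351 bits

Ranking: B > A > C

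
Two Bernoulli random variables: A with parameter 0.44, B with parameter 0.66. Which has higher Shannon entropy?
A

For binary distributions, entropy is maximized at p=0.5 and decreases as p moves toward 0 or 1.

H(A) = H(0.44) = 0.9896 bits
H(B) = H(0.66) = 0.9248 bits

Distribution A (p=0.44) is closer to uniform (p=0.5), so it has higher entropy.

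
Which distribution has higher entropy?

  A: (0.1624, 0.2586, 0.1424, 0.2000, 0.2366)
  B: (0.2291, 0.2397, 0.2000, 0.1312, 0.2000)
B

Both distributions are close to uniform, making this a harder comparison.

H(A) = 2.2872 bits
H(B) = 2.2942 bits

The distribution closer to uniform has higher entropy.
Answer: B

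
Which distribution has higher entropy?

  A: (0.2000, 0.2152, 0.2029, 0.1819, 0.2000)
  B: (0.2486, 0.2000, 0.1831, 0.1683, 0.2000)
A

Both distributions are close to uniform, making this a harder comparison.

H(A) = 2.3199 bits
H(B) = 2.3091 bits

The distribution closer to uniform has higher entropy.
Answer: A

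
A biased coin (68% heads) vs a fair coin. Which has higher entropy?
Fair coin

The fair coin is uniform (p=0.5), maximizing binary entropy at 1 bit. The biased coin has H(0.68) ≈ 0.904 bits — its outcome is more predictable, so its entropy is lower.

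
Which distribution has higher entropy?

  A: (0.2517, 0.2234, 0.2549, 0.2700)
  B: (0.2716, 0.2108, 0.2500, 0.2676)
A

Both distributions are close to uniform, making this a harder comparison.

H(A) = 1.9967 bits
H(B) = 1.9931 bits

The distribution closer to uniform has higher entropy.
Answer: A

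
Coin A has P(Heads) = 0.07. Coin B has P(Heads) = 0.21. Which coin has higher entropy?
B

For binary distributions, entropy is maximized at p=0.5 and decreases as p moves toward 0 or 1.

H(A) = H(0.07) = 0.3659 bits
H(B) = H(0.21) = 0.7415 bits

Distribution B (p=0.21) is closer to uniform (p=0.5), so it has higher entropy.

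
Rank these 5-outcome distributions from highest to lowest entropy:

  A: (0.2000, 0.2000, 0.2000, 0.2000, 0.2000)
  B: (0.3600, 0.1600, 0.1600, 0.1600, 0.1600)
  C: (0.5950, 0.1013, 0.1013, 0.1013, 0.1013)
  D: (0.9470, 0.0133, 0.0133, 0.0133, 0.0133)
A > B > C > D

Key insight: Entropy is maximized by uniform distributions and minimized by concentrated distributions.

Entropies:
  H(A) = 2.3219 bits
  H(B) = 2.2227 bits
  H(C) = 1.7838 bits
  H(D) = 0.4050 bits

Ranking: A > B > C > D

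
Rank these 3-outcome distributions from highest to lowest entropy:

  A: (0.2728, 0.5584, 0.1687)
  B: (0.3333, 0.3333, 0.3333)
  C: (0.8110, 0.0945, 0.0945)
B > A > C

Key insight: Entropy is maximized by uniform distributions and minimized by concentrated distributions.

- Uniform distributions have maximum entropy log₂(3) = 1.5850 bits
- The more "peaked" or concentrated a distribution, the lower its entropy

Entropies:
  H(A) = 1.4138 bits
  H(B) = 1.5850 bits
  H(C) = 0.8884 bits

Ranking: B > A > C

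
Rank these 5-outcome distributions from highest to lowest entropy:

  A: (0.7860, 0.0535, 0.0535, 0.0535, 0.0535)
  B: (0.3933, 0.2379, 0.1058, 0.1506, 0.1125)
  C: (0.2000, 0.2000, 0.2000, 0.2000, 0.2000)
C > B > A

Key insight: Entropy is maximized by uniform distributions and minimized by concentrated distributions.

- Uniform distributions have maximum entropy log₂(5) = 2.3219 bits
- The more "peaked" or concentrated a distribution, the lower its entropy

Entropies:
  H(A) = 1.1771 bits
  H(B) = 2.1310 bits
  H(C) = 2.3219 bits

Ranking: C > B > A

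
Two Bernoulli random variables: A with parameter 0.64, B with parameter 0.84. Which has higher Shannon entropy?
A

For binary distributions, entropy is maximized at p=0.5 and decreases as p moves toward 0 or 1.

H(A) = H(0.64) = 0.9427 bits
H(B) = H(0.84) = 0.6343 bits

Distribution A (p=0.64) is closer to uniform (p=0.5), so it has higher entropy.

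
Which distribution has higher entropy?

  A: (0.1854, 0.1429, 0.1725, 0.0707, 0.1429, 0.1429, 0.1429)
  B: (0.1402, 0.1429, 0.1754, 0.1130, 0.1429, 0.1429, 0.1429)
B

Both distributions are close to uniform, making this a harder comparison.

H(A) = 2.7625 bits
H(B) = 2.7975 bits

The distribution closer to uniform has higher entropy.
Answer: B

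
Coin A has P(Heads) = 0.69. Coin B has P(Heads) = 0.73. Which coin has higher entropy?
A

For binary distributions, entropy is maximized at p=0.5 and decreases as p moves toward 0 or 1.

H(A) = H(0.69) = 0.8932 bits
H(B) = H(0.73) = 0.8415 bits

Distribution A (p=0.69) is closer to uniform (p=0.5), so it has higher entropy.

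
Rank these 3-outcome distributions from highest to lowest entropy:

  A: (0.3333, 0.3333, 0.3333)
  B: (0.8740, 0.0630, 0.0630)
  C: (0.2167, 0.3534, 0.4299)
A > C > B

Key insight: Entropy is maximized by uniform distributions and minimized by concentrated distributions.

- Uniform distributions have maximum entropy log₂(3) = 1.5850 bits
- The more "peaked" or concentrated a distribution, the lower its entropy

Entropies:
  H(A) = 1.5850 bits
  H(B) = 0.6724 bits
  H(C) = 1.5320 bits

Ranking: A > C > B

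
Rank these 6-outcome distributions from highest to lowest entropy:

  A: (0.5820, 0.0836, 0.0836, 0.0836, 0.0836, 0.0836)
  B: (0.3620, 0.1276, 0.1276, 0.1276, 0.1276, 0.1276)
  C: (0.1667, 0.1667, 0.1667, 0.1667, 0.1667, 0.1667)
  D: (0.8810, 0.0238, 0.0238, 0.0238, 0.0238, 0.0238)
C > B > A > D

Key insight: Entropy is maximized by uniform distributions and minimized by concentrated distributions.

Entropies:
  H(A) = 1.9511 bits
  H(B) = 2.4257 bits
  H(C) = 2.5850 bits
  H(D) = 0.8028 bits

Ranking: C > B > A > D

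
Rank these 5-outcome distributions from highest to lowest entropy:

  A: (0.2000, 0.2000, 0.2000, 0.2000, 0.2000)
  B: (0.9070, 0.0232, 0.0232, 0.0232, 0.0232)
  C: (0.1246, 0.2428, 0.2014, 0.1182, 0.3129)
A > C > B

Key insight: Entropy is maximized by uniform distributions and minimized by concentrated distributions.

- Uniform distributions have maximum entropy log₂(5) = 2.3219 bits
- The more "peaked" or concentrated a distribution, the lower its entropy

Entropies:
  H(A) = 2.3219 bits
  H(B) = 0.6324 bits
  H(C) = 2.2245 bits

Ranking: A > C > B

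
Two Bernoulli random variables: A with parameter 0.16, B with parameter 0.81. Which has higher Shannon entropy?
B

For binary distributions, entropy is maximized at p=0.5 and decreases as p moves toward 0 or 1.

H(A) = H(0.16) = 0.6343 bits
H(B) = H(0.81) = 0.7015 bits

Distribution B (p=0.81) is closer to uniform (p=0.5), so it has higher entropy.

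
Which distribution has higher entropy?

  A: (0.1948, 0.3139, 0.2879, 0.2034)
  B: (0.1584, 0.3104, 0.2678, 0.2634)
A

Both distributions are close to uniform, making this a harder comparison.

H(A) = 1.9689 bits
H(B) = 1.9610 bits

The distribution closer to uniform has higher entropy.
Answer: A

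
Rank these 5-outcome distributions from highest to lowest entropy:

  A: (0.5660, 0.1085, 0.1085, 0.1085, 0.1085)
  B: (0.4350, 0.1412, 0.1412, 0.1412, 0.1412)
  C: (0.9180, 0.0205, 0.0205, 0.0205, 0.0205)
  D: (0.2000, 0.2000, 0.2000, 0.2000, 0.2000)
D > B > A > C

Key insight: Entropy is maximized by uniform distributions and minimized by concentrated distributions.

Entropies:
  H(A) = 1.8554 bits
  H(B) = 2.1178 bits
  H(C) = 0.5732 bits
  H(D) = 2.3219 bits

Ranking: D > B > A > C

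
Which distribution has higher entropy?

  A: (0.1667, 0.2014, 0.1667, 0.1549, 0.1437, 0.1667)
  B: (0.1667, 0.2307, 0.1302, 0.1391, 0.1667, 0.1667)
A

Both distributions are close to uniform, making this a harder comparison.

H(A) = 2.5771 bits
H(B) = 2.5594 bits

The distribution closer to uniform has higher entropy.
Answer: A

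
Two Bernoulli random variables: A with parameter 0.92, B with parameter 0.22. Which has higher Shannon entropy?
B

For binary distributions, entropy is maximized at p=0.5 and decreases as p moves toward 0 or 1.

H(A) = H(0.92) = 0.4022 bits
H(B) = H(0.22) = 0.7602 bits

Distribution B (p=0.22) is closer to uniform (p=0.5), so it has higher entropy.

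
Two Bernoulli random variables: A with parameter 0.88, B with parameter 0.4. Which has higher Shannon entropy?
B

For binary distributions, entropy is maximized at p=0.5 and decreases as p moves toward 0 or 1.

H(A) = H(0.88) = 0.5294 bits
H(B) = H(0.4) = 0.9710 bits

Distribution B (p=0.4) is closer to uniform (p=0.5), so it has higher entropy.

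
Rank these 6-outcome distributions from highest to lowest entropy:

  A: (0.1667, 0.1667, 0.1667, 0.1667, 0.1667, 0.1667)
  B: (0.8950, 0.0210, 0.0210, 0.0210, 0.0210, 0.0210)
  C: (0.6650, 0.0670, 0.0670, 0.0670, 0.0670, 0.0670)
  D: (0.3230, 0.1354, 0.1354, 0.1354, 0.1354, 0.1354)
A > D > C > B

Key insight: Entropy is maximized by uniform distributions and minimized by concentrated distributions.

Entropies:
  H(A) = 2.5850 bits
  H(B) = 0.7285 bits
  H(C) = 1.6978 bits
  H(D) = 2.4796 bits

Ranking: A > D > C > B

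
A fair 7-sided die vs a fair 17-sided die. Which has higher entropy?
17-sided die

Both are uniform distributions; for uniform over n outcomes, H = log₂(n). H(7-sided) = log₂(7) = 2.807 bits and H(17-sided) = log₂(17) = 4.087 bits. More outcomes in a uniform distribution means higher entropy.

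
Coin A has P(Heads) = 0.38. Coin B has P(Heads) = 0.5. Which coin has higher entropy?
B

For binary distributions, entropy is maximized at p=0.5 and decreases as p moves toward 0 or 1.

H(A) = H(0.38) = 0.9580 bits
H(B) = H(0.5) = 1.0000 bits

Distribution B (p=0.5) is closer to uniform (p=0.5), so it has higher entropy.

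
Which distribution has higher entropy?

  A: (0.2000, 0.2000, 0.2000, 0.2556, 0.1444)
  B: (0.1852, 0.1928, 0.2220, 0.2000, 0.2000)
B

Both distributions are close to uniform, making this a harder comparison.

H(A) = 2.2993 bits
H(B) = 2.3192 bits

The distribution closer to uniform has higher entropy.
Answer: B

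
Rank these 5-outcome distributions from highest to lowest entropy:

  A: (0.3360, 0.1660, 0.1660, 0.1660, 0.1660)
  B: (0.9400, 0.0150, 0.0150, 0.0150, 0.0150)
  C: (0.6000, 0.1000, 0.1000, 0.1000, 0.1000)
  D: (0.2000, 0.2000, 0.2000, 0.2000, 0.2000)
D > A > C > B

Key insight: Entropy is maximized by uniform distributions and minimized by concentrated distributions.

Entropies:
  H(A) = 2.2489 bits
  H(B) = 0.4474 bits
  H(C) = 1.7710 bits
  H(D) = 2.3219 bits

Ranking: D > A > C > B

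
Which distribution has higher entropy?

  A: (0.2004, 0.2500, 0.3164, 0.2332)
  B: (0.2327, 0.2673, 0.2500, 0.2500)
B

Both distributions are close to uniform, making this a harder comparison.

H(A) = 1.9798 bits
H(B) = 1.9983 bits

The distribution closer to uniform has higher entropy.
Answer: B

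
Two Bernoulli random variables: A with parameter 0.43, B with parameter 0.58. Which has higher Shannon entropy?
A

For binary distributions, entropy is maximized at p=0.5 and decreases as p moves toward 0 or 1.

H(A) = H(0.43) = 0.9858 bits
H(B) = H(0.58) = 0.9815 bits

Distribution A (p=0.43) is closer to uniform (p=0.5), so it has higher entropy.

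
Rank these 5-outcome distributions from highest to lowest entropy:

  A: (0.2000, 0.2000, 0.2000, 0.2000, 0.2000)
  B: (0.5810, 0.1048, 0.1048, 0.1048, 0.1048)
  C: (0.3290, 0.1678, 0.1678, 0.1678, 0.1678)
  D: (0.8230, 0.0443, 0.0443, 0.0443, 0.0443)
A > C > B > D

Key insight: Entropy is maximized by uniform distributions and minimized by concentrated distributions.

Entropies:
  H(A) = 2.3219 bits
  H(B) = 1.8190 bits
  H(C) = 2.2559 bits
  H(D) = 1.0275 bits

Ranking: A > C > B > D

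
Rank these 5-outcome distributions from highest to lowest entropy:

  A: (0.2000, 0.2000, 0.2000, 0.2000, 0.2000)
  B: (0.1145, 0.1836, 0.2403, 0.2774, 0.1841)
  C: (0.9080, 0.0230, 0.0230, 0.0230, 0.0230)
A > B > C

Key insight: Entropy is maximized by uniform distributions and minimized by concentrated distributions.

- Uniform distributions have maximum entropy log₂(5) = 2.3219 bits
- The more "peaked" or concentrated a distribution, the lower its entropy

Entropies:
  H(A) = 2.3219 bits
  H(B) = 2.2640 bits
  H(C) = 0.6271 bits

Ranking: A > B > C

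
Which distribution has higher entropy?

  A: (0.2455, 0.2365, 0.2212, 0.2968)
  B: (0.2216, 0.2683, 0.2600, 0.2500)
B

Both distributions are close to uniform, making this a harder comparison.

H(A) = 1.9909 bits
H(B) = 1.9964 bits

The distribution closer to uniform has higher entropy.
Answer: B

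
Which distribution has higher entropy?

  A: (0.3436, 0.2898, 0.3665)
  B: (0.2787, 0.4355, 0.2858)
A

Both distributions are close to uniform, making this a harder comparison.

H(A) = 1.5781 bits
H(B) = 1.5524 bits

The distribution closer to uniform has higher entropy.
Answer: A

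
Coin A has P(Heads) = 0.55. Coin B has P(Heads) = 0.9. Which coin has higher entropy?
A

For binary distributions, entropy is maximized at p=0.5 and decreases as p moves toward 0 or 1.

H(A) = H(0.55) = 0.9928 bits
H(B) = H(0.9) = 0.4690 bits

Distribution A (p=0.55) is closer to uniform (p=0.5), so it has higher entropy.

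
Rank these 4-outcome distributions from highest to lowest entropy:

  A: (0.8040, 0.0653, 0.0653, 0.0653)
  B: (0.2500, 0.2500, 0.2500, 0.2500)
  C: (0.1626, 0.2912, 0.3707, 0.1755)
B > C > A

Key insight: Entropy is maximized by uniform distributions and minimized by concentrated distributions.

- Uniform distributions have maximum entropy log₂(4) = 2.0000 bits
- The more "peaked" or concentrated a distribution, the lower its entropy

Entropies:
  H(A) = 1.0245 bits
  H(B) = 2.0000 bits
  H(C) = 1.9156 bits

Ranking: B > C > A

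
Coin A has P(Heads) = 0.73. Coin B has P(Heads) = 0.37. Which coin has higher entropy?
B

For binary distributions, entropy is maximized at p=0.5 and decreases as p moves toward 0 or 1.

H(A) = H(0.73) = 0.8415 bits
H(B) = H(0.37) = 0.9507 bits

Distribution B (p=0.37) is closer to uniform (p=0.5), so it has higher entropy.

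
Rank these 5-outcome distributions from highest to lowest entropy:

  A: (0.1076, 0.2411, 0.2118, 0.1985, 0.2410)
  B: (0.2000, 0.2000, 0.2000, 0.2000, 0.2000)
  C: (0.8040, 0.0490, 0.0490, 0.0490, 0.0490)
B > A > C

Key insight: Entropy is maximized by uniform distributions and minimized by concentrated distributions.

- Uniform distributions have maximum entropy log₂(5) = 2.3219 bits
- The more "peaked" or concentrated a distribution, the lower its entropy

Entropies:
  H(A) = 2.2730 bits
  H(B) = 2.3219 bits
  H(C) = 1.1059 bits

Ranking: B > A > C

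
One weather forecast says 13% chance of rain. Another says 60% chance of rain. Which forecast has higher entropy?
60% forecast

Treat each forecast as a Bernoulli distribution. Binary entropy is maximized at p=0.5 and falls off symmetrically toward 0 or 1. The 60% forecast is closer to 50%, so it is more uncertain. H(13%) ≈ 0.557 bits, H(60%) ≈ 0.971 bits.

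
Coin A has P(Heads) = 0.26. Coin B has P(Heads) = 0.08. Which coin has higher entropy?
A

For binary distributions, entropy is maximized at p=0.5 and decreases as p moves toward 0 or 1.

H(A) = H(0.26) = 0.8267 bits
H(B) = H(0.08) = 0.4022 bits

Distribution A (p=0.26) is closer to uniform (p=0.5), so it has higher entropy.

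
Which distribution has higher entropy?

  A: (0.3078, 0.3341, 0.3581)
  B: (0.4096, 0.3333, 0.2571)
A

Both distributions are close to uniform, making this a harder comparison.

H(A) = 1.5822 bits
H(B) = 1.5596 bits

The distribution closer to uniform has higher entropy.
Answer: A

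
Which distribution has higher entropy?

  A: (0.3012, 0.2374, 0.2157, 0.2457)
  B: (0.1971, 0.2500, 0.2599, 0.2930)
A

Both distributions are close to uniform, making this a harder comparison.

H(A) = 1.9888 bits
H(B) = 1.9859 bits

The distribution closer to uniform has higher entropy.
Answer: A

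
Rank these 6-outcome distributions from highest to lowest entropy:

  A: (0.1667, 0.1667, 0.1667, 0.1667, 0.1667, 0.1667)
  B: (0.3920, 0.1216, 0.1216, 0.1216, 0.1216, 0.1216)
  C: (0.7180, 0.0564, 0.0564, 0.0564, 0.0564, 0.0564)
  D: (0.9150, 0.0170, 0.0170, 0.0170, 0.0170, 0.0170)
A > B > C > D

Key insight: Entropy is maximized by uniform distributions and minimized by concentrated distributions.

Entropies:
  H(A) = 2.5850 bits
  H(B) = 2.3778 bits
  H(C) = 1.5129 bits
  H(D) = 0.6169 bits

Ranking: A > B > C > D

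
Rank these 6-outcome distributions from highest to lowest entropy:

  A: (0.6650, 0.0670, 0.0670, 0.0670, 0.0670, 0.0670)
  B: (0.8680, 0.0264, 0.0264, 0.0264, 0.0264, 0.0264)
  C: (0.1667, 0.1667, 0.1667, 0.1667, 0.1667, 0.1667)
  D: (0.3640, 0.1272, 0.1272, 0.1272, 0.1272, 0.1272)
C > D > A > B

Key insight: Entropy is maximized by uniform distributions and minimized by concentrated distributions.

Entropies:
  H(A) = 1.6978 bits
  H(B) = 0.8694 bits
  H(C) = 2.5850 bits
  H(D) = 2.4227 bits

Ranking: C > D > A > B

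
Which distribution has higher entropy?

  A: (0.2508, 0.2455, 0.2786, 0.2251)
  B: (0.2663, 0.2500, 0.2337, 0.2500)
B

Both distributions are close to uniform, making this a harder comparison.

H(A) = 1.9958 bits
H(B) = 1.9985 bits

The distribution closer to uniform has higher entropy.
Answer: B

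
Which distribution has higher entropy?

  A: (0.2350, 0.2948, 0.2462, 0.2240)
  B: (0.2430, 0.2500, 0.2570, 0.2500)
B

Both distributions are close to uniform, making this a harder comparison.

H(A) = 1.9918 bits
H(B) = 1.9997 bits

The distribution closer to uniform has higher entropy.
Answer: B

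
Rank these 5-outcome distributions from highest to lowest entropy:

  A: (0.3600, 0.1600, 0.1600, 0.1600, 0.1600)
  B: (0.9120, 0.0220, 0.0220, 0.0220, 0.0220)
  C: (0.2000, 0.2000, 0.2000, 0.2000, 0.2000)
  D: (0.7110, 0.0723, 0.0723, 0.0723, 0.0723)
C > A > D > B

Key insight: Entropy is maximized by uniform distributions and minimized by concentrated distributions.

Entropies:
  H(A) = 2.2227 bits
  H(B) = 0.6058 bits
  H(C) = 2.3219 bits
  H(D) = 1.4454 bits

Ranking: C > A > D > B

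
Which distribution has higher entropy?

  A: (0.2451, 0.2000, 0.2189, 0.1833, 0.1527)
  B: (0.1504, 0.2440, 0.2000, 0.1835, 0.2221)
A

Both distributions are close to uniform, making this a harder comparison.

H(A) = 2.3040 bits
H(B) = 2.3030 bits

The distribution closer to uniform has higher entropy.
Answer: A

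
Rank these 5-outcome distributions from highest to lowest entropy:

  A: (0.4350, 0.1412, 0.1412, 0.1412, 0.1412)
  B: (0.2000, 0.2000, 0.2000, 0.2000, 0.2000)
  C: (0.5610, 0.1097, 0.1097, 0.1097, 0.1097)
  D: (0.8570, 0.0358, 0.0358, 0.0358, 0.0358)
B > A > C > D

Key insight: Entropy is maximized by uniform distributions and minimized by concentrated distributions.

Entropies:
  H(A) = 2.1178 bits
  H(B) = 2.3219 bits
  H(C) = 1.8672 bits
  H(D) = 0.8780 bits

Ranking: B > A > C > D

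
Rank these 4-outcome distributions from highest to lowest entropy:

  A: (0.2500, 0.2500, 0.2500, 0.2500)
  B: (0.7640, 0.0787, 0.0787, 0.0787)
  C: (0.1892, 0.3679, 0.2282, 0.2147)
A > C > B

Key insight: Entropy is maximized by uniform distributions and minimized by concentrated distributions.

- Uniform distributions have maximum entropy log₂(4) = 2.0000 bits
- The more "peaked" or concentrated a distribution, the lower its entropy

Entropies:
  H(A) = 2.0000 bits
  H(B) = 1.1624 bits
  H(C) = 1.9482 bits

Ranking: A > C > B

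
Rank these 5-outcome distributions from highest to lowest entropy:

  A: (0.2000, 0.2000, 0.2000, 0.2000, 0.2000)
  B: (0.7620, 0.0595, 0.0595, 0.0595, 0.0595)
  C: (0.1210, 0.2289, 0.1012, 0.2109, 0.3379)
A > C > B

Key insight: Entropy is maximized by uniform distributions and minimized by concentrated distributions.

- Uniform distributions have maximum entropy log₂(5) = 2.3219 bits
- The more "peaked" or concentrated a distribution, the lower its entropy

Entropies:
  H(A) = 2.3219 bits
  H(B) = 1.2677 bits
  H(C) = 2.1926 bits

Ranking: A > C > B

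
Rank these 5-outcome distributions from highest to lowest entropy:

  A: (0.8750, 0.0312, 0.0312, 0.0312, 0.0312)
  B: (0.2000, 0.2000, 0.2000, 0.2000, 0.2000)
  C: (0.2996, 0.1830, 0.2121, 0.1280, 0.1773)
B > C > A

Key insight: Entropy is maximized by uniform distributions and minimized by concentrated distributions.

- Uniform distributions have maximum entropy log₂(5) = 2.3219 bits
- The more "peaked" or concentrated a distribution, the lower its entropy

Entropies:
  H(A) = 0.7936 bits
  H(B) = 2.3219 bits
  H(C) = 2.2659 bits

Ranking: B > C > A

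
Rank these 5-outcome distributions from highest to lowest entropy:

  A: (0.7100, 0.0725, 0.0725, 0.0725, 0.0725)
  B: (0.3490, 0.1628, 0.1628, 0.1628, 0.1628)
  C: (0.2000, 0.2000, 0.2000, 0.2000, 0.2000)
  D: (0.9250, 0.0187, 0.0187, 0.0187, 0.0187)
C > B > A > D

Key insight: Entropy is maximized by uniform distributions and minimized by concentrated distributions.

Entropies:
  H(A) = 1.4487 bits
  H(B) = 2.2352 bits
  H(C) = 2.3219 bits
  H(D) = 0.5343 bits

Ranking: C > B > A > D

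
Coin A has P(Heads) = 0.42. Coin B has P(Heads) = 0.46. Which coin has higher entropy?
B

For binary distributions, entropy is maximized at p=0.5 and decreases as p moves toward 0 or 1.

H(A) = H(0.42) = 0.9815 bits
H(B) = H(0.46) = 0.9954 bits

Distribution B (p=0.46) is closer to uniform (p=0.5), so it has higher entropy.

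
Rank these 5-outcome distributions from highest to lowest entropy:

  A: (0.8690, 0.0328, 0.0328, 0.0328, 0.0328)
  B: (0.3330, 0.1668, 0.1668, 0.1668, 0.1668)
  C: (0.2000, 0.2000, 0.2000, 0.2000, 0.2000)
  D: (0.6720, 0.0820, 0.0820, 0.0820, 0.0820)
C > B > D > A

Key insight: Entropy is maximized by uniform distributions and minimized by concentrated distributions.

Entropies:
  H(A) = 0.8222 bits
  H(B) = 2.2520 bits
  H(C) = 2.3219 bits
  H(D) = 1.5689 bits

Ranking: C > B > D > A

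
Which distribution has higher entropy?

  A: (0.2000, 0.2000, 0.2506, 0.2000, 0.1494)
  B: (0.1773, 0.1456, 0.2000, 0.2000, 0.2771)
A

Both distributions are close to uniform, making this a harder comparison.

H(A) = 2.3032 bits
H(B) = 2.2891 bits

The distribution closer to uniform has higher entropy.
Answer: A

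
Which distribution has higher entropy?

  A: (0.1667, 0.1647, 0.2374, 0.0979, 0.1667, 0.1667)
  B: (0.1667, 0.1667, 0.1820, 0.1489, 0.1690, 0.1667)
B

Both distributions are close to uniform, making this a harder comparison.

H(A) = 2.5417 bits
H(B) = 2.5825 bits

The distribution closer to uniform has higher entropy.
Answer: B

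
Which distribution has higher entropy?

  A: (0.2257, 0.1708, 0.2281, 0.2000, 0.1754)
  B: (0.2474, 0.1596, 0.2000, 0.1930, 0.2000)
A

Both distributions are close to uniform, making this a harder comparison.

H(A) = 2.3114 bits
H(B) = 2.3079 bits

The distribution closer to uniform has higher entropy.
Answer: A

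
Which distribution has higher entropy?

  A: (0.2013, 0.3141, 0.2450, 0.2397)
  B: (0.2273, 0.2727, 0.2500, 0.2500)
B

Both distributions are close to uniform, making this a harder comparison.

H(A) = 1.9813 bits
H(B) = 1.9970 bits

The distribution closer to uniform has higher entropy.
Answer: B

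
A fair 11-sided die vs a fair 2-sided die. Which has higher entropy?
11-sided die

Both are uniform distributions; for uniform over n outcomes, H = log₂(n). H(11-sided) = log₂(11) = 3.459 bits and H(2-sided) = log₂(2) = 1.000 bits. More outcomes in a uniform distribution means higher entropy.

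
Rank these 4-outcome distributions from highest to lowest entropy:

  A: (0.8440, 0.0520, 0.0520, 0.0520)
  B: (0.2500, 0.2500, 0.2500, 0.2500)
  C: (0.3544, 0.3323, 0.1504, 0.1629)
B > C > A

Key insight: Entropy is maximized by uniform distributions and minimized by concentrated distributions.

- Uniform distributions have maximum entropy log₂(4) = 2.0000 bits
- The more "peaked" or concentrated a distribution, the lower its entropy

Entropies:
  H(A) = 0.8719 bits
  H(B) = 2.0000 bits
  H(C) = 1.8961 bits

Ranking: B > C > A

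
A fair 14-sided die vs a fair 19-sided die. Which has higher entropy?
19-sided die

Both are uniform distributions; for uniform over n outcomes, H = log₂(n). H(14-sided) = log₂(14) = 3.807 bits and H(19-sided) = log₂(19) = 4.248 bits. More outcomes in a uniform distribution means higher entropy.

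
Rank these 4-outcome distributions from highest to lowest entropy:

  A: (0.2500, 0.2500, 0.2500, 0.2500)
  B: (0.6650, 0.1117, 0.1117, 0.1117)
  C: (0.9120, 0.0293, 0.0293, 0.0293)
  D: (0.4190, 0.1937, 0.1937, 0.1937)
A > D > B > C

Key insight: Entropy is maximized by uniform distributions and minimized by concentrated distributions.

Entropies:
  H(A) = 2.0000 bits
  H(B) = 1.4509 bits
  H(C) = 0.5692 bits
  H(D) = 1.9018 bits

Ranking: A > D > B > C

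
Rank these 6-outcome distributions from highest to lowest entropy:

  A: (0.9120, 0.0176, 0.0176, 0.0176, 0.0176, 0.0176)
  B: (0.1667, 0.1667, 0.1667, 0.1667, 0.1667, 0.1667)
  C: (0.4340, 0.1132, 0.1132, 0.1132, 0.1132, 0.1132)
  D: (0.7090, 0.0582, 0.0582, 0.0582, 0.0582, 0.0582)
B > C > D > A

Key insight: Entropy is maximized by uniform distributions and minimized by concentrated distributions.

Entropies:
  H(A) = 0.6341 bits
  H(B) = 2.5850 bits
  H(C) = 2.3016 bits
  H(D) = 1.5457 bits

Ranking: B > C > D > A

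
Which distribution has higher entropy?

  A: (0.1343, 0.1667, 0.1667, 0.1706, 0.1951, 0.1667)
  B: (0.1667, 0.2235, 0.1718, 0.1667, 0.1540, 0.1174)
A

Both distributions are close to uniform, making this a harder comparison.

H(A) = 2.5767 bits
H(B) = 2.5598 bits

The distribution closer to uniform has higher entropy.
Answer: A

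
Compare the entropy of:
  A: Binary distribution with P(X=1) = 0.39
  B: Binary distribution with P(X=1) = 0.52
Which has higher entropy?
B

For binary distributions, entropy is maximized at p=0.5 and decreases as p moves toward 0 or 1.

H(A) = H(0.39) = 0.9648 bits
H(B) = H(0.52) = 0.9988 bits

Distribution B (p=0.52) is closer to uniform (p=0.5), so it has higher entropy.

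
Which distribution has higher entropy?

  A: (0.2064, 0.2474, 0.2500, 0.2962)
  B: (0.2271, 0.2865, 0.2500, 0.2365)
B

Both distributions are close to uniform, making this a harder comparison.

H(A) = 1.9884 bits
H(B) = 1.9942 bits

The distribution closer to uniform has higher entropy.
Answer: B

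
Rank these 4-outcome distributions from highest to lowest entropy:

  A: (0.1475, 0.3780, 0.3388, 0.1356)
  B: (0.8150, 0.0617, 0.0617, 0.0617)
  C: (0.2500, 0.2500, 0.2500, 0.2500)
C > A > B

Key insight: Entropy is maximized by uniform distributions and minimized by concentrated distributions.

- Uniform distributions have maximum entropy log₂(4) = 2.0000 bits
- The more "peaked" or concentrated a distribution, the lower its entropy

Entropies:
  H(A) = 1.8578 bits
  H(B) = 0.9841 bits
  H(C) = 2.0000 bits

Ranking: C > A > B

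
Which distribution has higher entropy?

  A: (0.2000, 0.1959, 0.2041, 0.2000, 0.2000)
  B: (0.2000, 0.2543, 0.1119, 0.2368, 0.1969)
A

Both distributions are close to uniform, making this a harder comparison.

H(A) = 2.3218 bits
H(B) = 2.2741 bits

The distribution closer to uniform has higher entropy.
Answer: A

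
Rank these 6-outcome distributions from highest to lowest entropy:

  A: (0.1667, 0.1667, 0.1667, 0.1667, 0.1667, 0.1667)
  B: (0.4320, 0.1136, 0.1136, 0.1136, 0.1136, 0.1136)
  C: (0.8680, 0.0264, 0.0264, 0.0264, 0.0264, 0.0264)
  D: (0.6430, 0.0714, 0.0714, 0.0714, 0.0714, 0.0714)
A > B > D > C

Key insight: Entropy is maximized by uniform distributions and minimized by concentrated distributions.

Entropies:
  H(A) = 2.5850 bits
  H(B) = 2.3055 bits
  H(C) = 0.8694 bits
  H(D) = 1.7691 bits

Ranking: A > B > D > C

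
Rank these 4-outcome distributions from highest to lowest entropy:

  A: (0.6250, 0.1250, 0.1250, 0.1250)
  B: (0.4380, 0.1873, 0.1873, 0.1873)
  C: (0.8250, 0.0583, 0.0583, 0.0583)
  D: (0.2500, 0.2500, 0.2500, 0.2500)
D > B > A > C

Key insight: Entropy is maximized by uniform distributions and minimized by concentrated distributions.

Entropies:
  H(A) = 1.5488 bits
  H(B) = 1.8796 bits
  H(C) = 0.9464 bits
  H(D) = 2.0000 bits

Ranking: D > B > A > C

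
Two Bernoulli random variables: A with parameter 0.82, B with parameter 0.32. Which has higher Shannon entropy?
B

For binary distributions, entropy is maximized at p=0.5 and decreases as p moves toward 0 or 1.

H(A) = H(0.82) = 0.6801 bits
H(B) = H(0.32) = 0.9044 bits

Distribution B (p=0.32) is closer to uniform (p=0.5), so it has higher entropy.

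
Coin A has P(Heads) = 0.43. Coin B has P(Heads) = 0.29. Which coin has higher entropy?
A

For binary distributions, entropy is maximized at p=0.5 and decreases as p moves toward 0 or 1.

H(A) = H(0.43) = 0.9858 bits
H(B) = H(0.29) = 0.8687 bits

Distribution A (p=0.43) is closer to uniform (p=0.5), so it has higher entropy.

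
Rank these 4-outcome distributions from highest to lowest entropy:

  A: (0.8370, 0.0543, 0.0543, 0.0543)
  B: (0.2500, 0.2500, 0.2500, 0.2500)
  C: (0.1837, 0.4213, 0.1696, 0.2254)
B > C > A

Key insight: Entropy is maximized by uniform distributions and minimized by concentrated distributions.

- Uniform distributions have maximum entropy log₂(4) = 2.0000 bits
- The more "peaked" or concentrated a distribution, the lower its entropy

Entropies:
  H(A) = 0.8998 bits
  H(B) = 2.0000 bits
  H(C) = 1.8931 bits

Ranking: B > C > A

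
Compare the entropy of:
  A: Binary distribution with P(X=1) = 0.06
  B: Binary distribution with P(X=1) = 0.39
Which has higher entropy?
B

For binary distributions, entropy is maximized at p=0.5 and decreases as p moves toward 0 or 1.

H(A) = H(0.06) = 0.3274 bits
H(B) = H(0.39) = 0.9648 bits

Distribution B (p=0.39) is closer to uniform (p=0.5), so it has higher entropy.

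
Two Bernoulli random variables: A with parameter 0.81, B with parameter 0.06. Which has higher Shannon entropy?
A

For binary distributions, entropy is maximized at p=0.5 and decreases as p moves toward 0 or 1.

H(A) = H(0.81) = 0.7015 bits
H(B) = H(0.06) = 0.3274 bits

Distribution A (p=0.81) is closer to uniform (p=0.5), so it has higher entropy.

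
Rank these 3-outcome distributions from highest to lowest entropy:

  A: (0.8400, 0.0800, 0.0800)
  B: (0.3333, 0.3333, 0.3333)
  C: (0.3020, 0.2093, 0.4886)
B > C > A

Key insight: Entropy is maximized by uniform distributions and minimized by concentrated distributions.

- Uniform distributions have maximum entropy log₂(3) = 1.5850 bits
- The more "peaked" or concentrated a distribution, the lower its entropy

Entropies:
  H(A) = 0.7943 bits
  H(B) = 1.5850 bits
  H(C) = 1.4988 bits

Ranking: B > C > A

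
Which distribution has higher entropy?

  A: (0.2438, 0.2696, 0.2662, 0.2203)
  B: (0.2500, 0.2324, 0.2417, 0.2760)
B

Both distributions are close to uniform, making this a harder comparison.

H(A) = 1.9954 bits
H(B) = 1.9970 bits

The distribution closer to uniform has higher entropy.
Answer: B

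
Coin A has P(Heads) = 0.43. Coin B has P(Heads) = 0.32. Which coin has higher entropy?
A

For binary distributions, entropy is maximized at p=0.5 and decreases as p moves toward 0 or 1.

H(A) = H(0.43) = 0.9858 bits
H(B) = H(0.32) = 0.9044 bits

Distribution A (p=0.43) is closer to uniform (p=0.5), so it has higher entropy.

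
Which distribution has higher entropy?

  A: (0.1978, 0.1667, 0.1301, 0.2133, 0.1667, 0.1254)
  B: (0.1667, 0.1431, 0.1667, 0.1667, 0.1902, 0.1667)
B

Both distributions are close to uniform, making this a harder comparison.

H(A) = 2.5581 bits
H(B) = 2.5801 bits

The distribution closer to uniform has higher entropy.
Answer: B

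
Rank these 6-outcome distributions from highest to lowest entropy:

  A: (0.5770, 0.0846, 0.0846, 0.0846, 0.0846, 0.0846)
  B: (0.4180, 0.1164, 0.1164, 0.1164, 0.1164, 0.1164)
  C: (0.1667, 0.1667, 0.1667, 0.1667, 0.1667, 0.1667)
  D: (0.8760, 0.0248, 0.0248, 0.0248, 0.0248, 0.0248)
C > B > A > D

Key insight: Entropy is maximized by uniform distributions and minimized by concentrated distributions.

Entropies:
  H(A) = 1.9650 bits
  H(B) = 2.3319 bits
  H(C) = 2.5850 bits
  H(D) = 0.8287 bits

Ranking: C > B > A > D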